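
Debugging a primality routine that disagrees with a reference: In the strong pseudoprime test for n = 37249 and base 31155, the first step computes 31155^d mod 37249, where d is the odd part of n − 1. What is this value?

n − 1 = 37248 = 2^7 · 291, so s = 7 and d = 291.
31155^291 mod 37249 = 3314.

3314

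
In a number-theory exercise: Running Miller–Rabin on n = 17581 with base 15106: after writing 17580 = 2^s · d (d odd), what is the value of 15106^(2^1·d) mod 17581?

n − 1 = 17580 = 2^2 · 4395, so s = 2 and d = 4395.
By repeated squaring, 15106^4395 ≡ 1 (mod 17581).
x_0 = 1.
x_1 = 1^2 mod 17581 = 1.

1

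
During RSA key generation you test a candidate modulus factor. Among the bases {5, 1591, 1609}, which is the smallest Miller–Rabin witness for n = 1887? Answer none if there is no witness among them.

5

n − 1 = 1886 = 2^1 · 943, so s = 1 and d = 943.
Base 5: x_0 = 5^943 mod 1887 = 92. x_0 ∉ {1, 1886} and s = 1, so 5 is a Miller–Rabin witness and 1887 is composite.
Base 1591: x_0 = 1591^943 mod 1887 = 148. x_0 ∉ {1, 1886} and s = 1, so 1591 is a Miller–Rabin witness and 1887 is composite.
Base 1609: x_0 = 1609^943 mod 1887 = 235. x_0 ∉ {1, 1886} and s = 1, so 1609 is a Miller–Rabin witness and 1887 is composite.
The smallest witness among the given bases is 5.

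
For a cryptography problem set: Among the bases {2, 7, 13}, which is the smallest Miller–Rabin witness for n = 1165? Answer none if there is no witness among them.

n − 1 = 1164 = 2^2 · 291, so s = 2 and d = 291.
Base 2: x_0 = 2^291 mod 1165 = 468. x_0 is neither 1 nor 1164, so continue squaring. x_1 = 468^2 mod 1165 = 4. Reached i = s−1 = 1 without hitting −1: 2 is a Miller–Rabin witness and 1165 is composite.
Base 7: x_0 = 7^291 mod 1165 = 1158. x_0 is neither 1 nor 1164, so continue squaring. x_1 = 1158^2 mod 1165 = 49. Reached i = s−1 = 1 without hitting −1: 7 is a Miller–Rabin witness and 1165 is composite.
Base 13: x_0 = 13^291 mod 1165 = 1152. x_0 is neither 1 nor 1164, so continue squaring. x_1 = 1152^2 mod 1165 = 169. Reached i = s−1 = 1 without hitting −1: 13 is a Miller–Rabin witness and 1165 is composite.
The smallest witness among the given bases is 2.

2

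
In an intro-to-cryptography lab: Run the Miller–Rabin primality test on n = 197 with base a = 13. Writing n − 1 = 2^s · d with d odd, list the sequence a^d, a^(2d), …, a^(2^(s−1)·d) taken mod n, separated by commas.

183, 196

n − 1 = 196 = 2^2 · 49, so s = 2 and d = 49.
x_0 = 13^49 mod 197 = 183.
x_1 = 183^2 mod 197 = 196.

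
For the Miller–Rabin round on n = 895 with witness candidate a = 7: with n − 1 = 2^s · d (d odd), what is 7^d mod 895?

n − 1 = 894 = 2^1 · 447, so s = 1 and d = 447.
7^447 mod 895 = 488.

488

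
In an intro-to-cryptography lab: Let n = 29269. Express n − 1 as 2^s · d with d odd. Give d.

7317

Halving: 29268 → 14634 → 7317; 7317 is odd.
So 29268 = 2^2 · 7317.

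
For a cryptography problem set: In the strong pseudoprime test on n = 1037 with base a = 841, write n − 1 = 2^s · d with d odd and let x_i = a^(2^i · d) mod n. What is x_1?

718

n − 1 = 1036 = 2^2 · 259, so s = 2 and d = 259.
Repeated squaring mod 1037: 841^1 ≡ 841, 841^2 ≡ 47, 841^4 ≡ 135, 841^8 ≡ 596, 841^16 ≡ 562, 841^32 ≡ 596, 841^64 ≡ 562, 841^128 ≡ 596, 841^256 ≡ 562.
259 = 256 + 2 + 1, so 841^259 ≡ 562·47·841 ≡ 597 (mod 1037).
x_0 = 597.
x_1 = 597^2 mod 1037 = 718.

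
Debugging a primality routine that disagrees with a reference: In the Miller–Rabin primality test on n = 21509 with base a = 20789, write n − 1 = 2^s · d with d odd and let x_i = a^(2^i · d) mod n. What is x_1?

n − 1 = 21508 = 2^2 · 5377, so s = 2 and d = 5377.
Repeated squaring mod 21509: 20789^1 ≡ 20789, 20789^2 ≡ 2184, 20789^4 ≡ 16367, 20789^8 ≡ 5603, 20789^16 ≡ 11978, 20789^32 ≡ 7454, 20789^64 ≡ 4369, 20789^128 ≡ 9678, 20789^256 ≡ 13498, 20789^512 ≡ 14774, 20789^1024 ≡ 19253, 20789^2048 ≡ 13412, 20789^4096 ≡ 1977.
5377 = 4096 + 1024 + 256 + 1, so 20789^5377 ≡ 1977·19253·13498·20789 ≡ 3884 (mod 21509).
x_0 = 3884.
x_1 = 3884^2 mod 21509 = 7647.

7647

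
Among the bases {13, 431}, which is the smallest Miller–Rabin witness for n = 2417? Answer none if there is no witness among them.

none

n − 1 = 2416 = 2^4 · 151, so s = 4 and d = 151.
Base 13: x_0 = 13^151 mod 2417 = 1205. x_0 is neither 1 nor 2416, so continue squaring. x_1 = 1205^2 mod 2417 = 1825. x_2 = 1825^2 mod 2417 = 2416. x_2 ≡ −1, so 13 is not a witness.
Base 431: x_0 = 431^151 mod 2417 = 1055. x_0 is neither 1 nor 2416, so continue squaring. x_1 = 1055^2 mod 2417 = 1205. x_2 = 1205^2 mod 2417 = 1825. x_3 = 1825^2 mod 2417 = 2416. x_3 ≡ −1, so 431 is not a witness.
No listed base is a witness for 2417.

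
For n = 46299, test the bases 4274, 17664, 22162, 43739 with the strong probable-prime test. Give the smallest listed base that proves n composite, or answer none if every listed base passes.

n − 1 = 46298 = 2^1 · 23149, so s = 1 and d = 23149.
Base 4274: x_0 = 4274^23149 mod 46299 = 39272. x_0 ∉ {1, 46298} and s = 1, so 4274 is a Miller–Rabin witness and 46299 is composite.
Base 17664: x_0 = 17664^23149 mod 46299 = 2898. x_0 ∉ {1, 46298} and s = 1, so 17664 is a Miller–Rabin witness and 46299 is composite.
Base 22162: x_0 = 22162^23149 mod 46299 = 21325. x_0 ∉ {1, 46298} and s = 1, so 22162 is a Miller–Rabin witness and 46299 is composite.
Base 43739: x_0 = 43739^23149 mod 46299 = 2996. x_0 ∉ {1, 46298} and s = 1, so 43739 is a Miller–Rabin witness and 46299 is composite.
The smallest witness among the given bases is 4274.

4274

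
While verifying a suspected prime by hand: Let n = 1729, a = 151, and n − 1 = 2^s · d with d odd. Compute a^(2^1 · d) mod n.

n − 1 = 1728 = 2^6 · 27, so s = 6 and d = 27.
x_0 = 151^27 mod 1729 = 512.
x_1 = 512^2 mod 1729 = 1065.

1065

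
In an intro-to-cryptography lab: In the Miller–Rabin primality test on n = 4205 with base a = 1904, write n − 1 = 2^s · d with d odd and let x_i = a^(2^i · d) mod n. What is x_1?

n − 1 = 4204 = 2^2 · 1051, so s = 2 and d = 1051.
By repeated squaring, 1904^1051 ≡ 3519 (mod 4205).
x_0 = 3519.
x_1 = 3519^2 mod 4205 = 3841.

3841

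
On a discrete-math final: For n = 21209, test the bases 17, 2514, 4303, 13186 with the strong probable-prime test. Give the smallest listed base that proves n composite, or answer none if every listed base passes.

n − 1 = 21208 = 2^3 · 2651, so s = 3 and d = 2651.
Base 17: x_0 = 17^2651 mod 21209 = 1140. x_0 is neither 1 nor 21208, so continue squaring. x_1 = 1140^2 mod 21209 = 5851. x_2 = 5851^2 mod 21209 = 2875. Reached i = s−1 = 2 without hitting −1: 17 is a Miller–Rabin witness and 21209 is composite.
Base 2514: x_0 = 2514^2651 mod 21209 = 19159. x_0 is neither 1 nor 21208, so continue squaring. x_1 = 19159^2 mod 21209 = 3118. x_2 = 3118^2 mod 21209 = 8202. Reached i = s−1 = 2 without hitting −1: 2514 is a Miller–Rabin witness and 21209 is composite.
Base 4303: x_0 = 4303^2651 mod 21209 = 18373. x_0 is neither 1 nor 21208, so continue squaring. x_1 = 18373^2 mod 21209 = 4685. x_2 = 4685^2 mod 21209 = 19119. Reached i = s−1 = 2 without hitting −1: 4303 is a Miller–Rabin witness and 21209 is composite.
Base 13186: x_0 = 13186^2651 mod 21209 = 2441. x_0 is neither 1 nor 21208, so continue squaring. x_1 = 2441^2 mod 21209 = 19961. x_2 = 19961^2 mod 21209 = 9247. Reached i = s−1 = 2 without hitting −1: 13186 is a Miller–Rabin witness and 21209 is composite.
The smallest witness among the given bases is 17.

17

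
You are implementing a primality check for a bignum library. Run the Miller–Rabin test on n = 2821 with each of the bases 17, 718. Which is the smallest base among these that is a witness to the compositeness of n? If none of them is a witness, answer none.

n − 1 = 2820 = 2^2 · 705, so s = 2 and d = 705.
Base 17: x_0 = 17^705 mod 2821 = 2820. x_0 = 2820 ≡ −1, so 17 is not a witness.
Base 718: x_0 = 718^705 mod 2821 = 1. x_0 = 1, so 718 is not a witness.
No listed base is a witness for 2821.

none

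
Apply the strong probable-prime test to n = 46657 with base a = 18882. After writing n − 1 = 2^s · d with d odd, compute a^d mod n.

n − 1 = 46656 = 2^6 · 729, so s = 6 and d = 729.
Repeated squaring mod 46657: 18882^1 ≡ 18882, 18882^2 ≡ 23787, 18882^4 ≡ 11930, 18882^8 ≡ 21050, 18882^16 ≡ 971, 18882^32 ≡ 9701, 18882^64 ≡ 2232, 18882^128 ≡ 36182, 18882^256 ≡ 35018, 18882^512 ≡ 21050.
729 = 512 + 128 + 64 + 16 + 8 + 1, so 18882^729 ≡ 21050·36182·2232·971·21050·18882 ≡ 41774 (mod 46657).

41774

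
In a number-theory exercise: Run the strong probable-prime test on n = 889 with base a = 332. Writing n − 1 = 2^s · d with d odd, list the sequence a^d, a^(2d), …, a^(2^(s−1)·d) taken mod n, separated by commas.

447, 673, 428

n − 1 = 888 = 2^3 · 111, so s = 3 and d = 111.
x_0 = 332^111 mod 889 = 447.
x_1 = 447^2 mod 889 = 673.
x_2 = 673^2 mod 889 = 428.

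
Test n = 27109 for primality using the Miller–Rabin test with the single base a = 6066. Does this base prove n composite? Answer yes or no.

n − 1 = 27108 = 2^2 · 6777, so s = 2 and d = 6777.
x_0 = 6066^6777 mod 27109 = 24678.
x_0 is neither 1 nor 27108, so continue squaring.
x_1 = 24678^2 mod 27109 = 27108.
x_1 ≡ −1, so 6066 is not a witness.

no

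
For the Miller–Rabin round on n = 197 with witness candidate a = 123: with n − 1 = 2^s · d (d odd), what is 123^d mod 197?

n − 1 = 196 = 2^2 · 49, so s = 2 and d = 49.
Repeated squaring mod 197: 123^1 ≡ 123, 123^2 ≡ 157, 123^4 ≡ 24, 123^8 ≡ 182, 123^16 ≡ 28, 123^32 ≡ 193.
49 = 32 + 16 + 1, so 123^49 ≡ 193·28·123 ≡ 14 (mod 197).

14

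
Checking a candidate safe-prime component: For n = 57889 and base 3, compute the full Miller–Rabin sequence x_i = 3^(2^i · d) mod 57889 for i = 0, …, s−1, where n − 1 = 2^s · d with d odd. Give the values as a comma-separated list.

19683, 27301, 23726, 10440, 46502

n − 1 = 57888 = 2^5 · 1809, so s = 5 and d = 1809.
x_0 = 3^1809 mod 57889 = 19683.
x_1 = 19683^2 mod 57889 = 27301.
x_2 = 27301^2 mod 57889 = 23726.
x_3 = 23726^2 mod 57889 = 10440.
x_4 = 10440^2 mod 57889 = 46502.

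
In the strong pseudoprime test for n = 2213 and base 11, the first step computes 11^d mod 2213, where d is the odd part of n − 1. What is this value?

n − 1 = 2212 = 2^2 · 553, so s = 2 and d = 553.
11^553 mod 2213 = 1083.

1083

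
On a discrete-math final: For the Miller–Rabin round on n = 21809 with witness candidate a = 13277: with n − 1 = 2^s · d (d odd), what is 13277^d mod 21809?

n − 1 = 21808 = 2^4 · 1363, so s = 4 and d = 1363.
By repeated squaring, 13277^1363 ≡ 13839 (mod 21809).

13839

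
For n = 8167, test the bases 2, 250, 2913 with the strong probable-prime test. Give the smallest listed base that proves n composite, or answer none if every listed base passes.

none

n − 1 = 8166 = 2^1 · 4083, so s = 1 and d = 4083.
Base 2: x_0 = 2^4083 mod 8167 = 1. x_0 = 1, so 2 is not a witness.
Base 250: x_0 = 250^4083 mod 8167 = 8166. x_0 = 8166 ≡ −1, so 250 is not a witness.
Base 2913: x_0 = 2913^4083 mod 8167 = 1. x_0 = 1, so 2913 is not a witness.
No listed base is a witness for 8167.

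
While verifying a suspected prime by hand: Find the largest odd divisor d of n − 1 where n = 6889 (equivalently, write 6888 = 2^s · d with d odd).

Halving: 6888 → 3444 → 1722 → 861; 861 is odd.
So 6888 = 2^3 · 861.

861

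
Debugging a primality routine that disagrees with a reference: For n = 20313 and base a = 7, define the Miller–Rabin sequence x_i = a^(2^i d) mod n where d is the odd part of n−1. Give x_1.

n − 1 = 20312 = 2^3 · 2539, so s = 3 and d = 2539.
x_0 = 7^2539 mod 20313 = 9331.
x_1 = 9331^2 mod 20313 = 6043.

6043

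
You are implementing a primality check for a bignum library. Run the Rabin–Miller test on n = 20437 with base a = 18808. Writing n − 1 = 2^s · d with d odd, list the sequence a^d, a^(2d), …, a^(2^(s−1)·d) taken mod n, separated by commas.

13676, 13989

n − 1 = 20436 = 2^2 · 5109, so s = 2 and d = 5109.
x_0 = 18808^5109 mod 20437 = 13676.
x_1 = 13676^2 mod 20437 = 13989.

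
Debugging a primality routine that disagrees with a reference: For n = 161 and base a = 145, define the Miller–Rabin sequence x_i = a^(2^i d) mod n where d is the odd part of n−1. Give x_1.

128

n − 1 = 160 = 2^5 · 5, so s = 5 and d = 5.
Repeated squaring mod 161: 145^1 ≡ 145, 145^2 ≡ 95, 145^4 ≡ 9.
5 = 4 + 1, so 145^5 ≡ 9·145 ≡ 17 (mod 161).
x_0 = 17.
x_1 = 17^2 mod 161 = 128.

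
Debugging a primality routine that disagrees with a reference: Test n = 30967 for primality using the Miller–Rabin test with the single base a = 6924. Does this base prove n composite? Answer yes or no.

yes

n − 1 = 30966 = 2^1 · 15483, so s = 1 and d = 15483.
Repeated squaring mod 30967: 6924^1 ≡ 6924, 6924^2 ≡ 4860, 6924^4 ≡ 22746, 6924^8 ≡ 14847, 6924^16 ≡ 10303, 6924^32 ≡ 27900, 6924^64 ≡ 23488, 6924^128 ≡ 9039, 6924^256 ≡ 12575, 6924^512 ≡ 13123, 6924^1024 ≡ 5642, 6924^2048 ≡ 29055, 6924^4096 ≡ 1638, 6924^8192 ≡ 19882.
15483 = 8192 + 4096 + 2048 + 1024 + 64 + 32 + 16 + 8 + 2 + 1, so 6924^15483 ≡ 19882·1638·29055·5642·23488·27900·10303·14847·4860·6924 ≡ 9579 (mod 30967).
x_0 = 6924^15483 mod 30967 = 9579.
x_0 ∉ {1, 30966} and s = 1, so 6924 is a Miller–Rabin witness and 30967 is composite.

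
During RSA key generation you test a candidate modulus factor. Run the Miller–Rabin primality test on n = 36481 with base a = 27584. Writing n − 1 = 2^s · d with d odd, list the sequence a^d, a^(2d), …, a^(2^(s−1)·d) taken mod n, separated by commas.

n − 1 = 36480 = 2^7 · 285, so s = 7 and d = 285.
x_0 = 27584^285 mod 36481 = 8023.
x_1 = 8023^2 mod 36481 = 16045.
x_2 = 16045^2 mod 36481 = 32089.
x_3 = 32089^2 mod 36481 = 27696.
x_4 = 27696^2 mod 36481 = 18910.
x_5 = 18910^2 mod 36481 = 1338.
x_6 = 1338^2 mod 36481 = 2675.

8023, 16045, 32089, 27696, 18910, 1338, 2675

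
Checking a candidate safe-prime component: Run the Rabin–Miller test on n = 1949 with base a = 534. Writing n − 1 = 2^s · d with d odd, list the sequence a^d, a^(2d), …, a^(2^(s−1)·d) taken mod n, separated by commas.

1, 1

n − 1 = 1948 = 2^2 · 487, so s = 2 and d = 487.
x_0 = 534^487 mod 1949 = 1.
x_1 = 1^2 mod 1949 = 1.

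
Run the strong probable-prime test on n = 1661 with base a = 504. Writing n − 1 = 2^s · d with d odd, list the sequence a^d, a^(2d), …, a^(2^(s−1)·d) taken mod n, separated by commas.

1321, 991

n − 1 = 1660 = 2^2 · 415, so s = 2 and d = 415.
x_0 = 504^415 mod 1661 = 1321.
x_1 = 1321^2 mod 1661 = 991.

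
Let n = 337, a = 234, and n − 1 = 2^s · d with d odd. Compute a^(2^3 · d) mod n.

n − 1 = 336 = 2^4 · 21, so s = 4 and d = 21.
By repeated squaring, 234^21 ≡ 148 (mod 337).
x_0 = 148.
x_1 = 148^2 mod 337 = 336.
x_2 = 336^2 mod 337 = 1.
x_3 = 1^2 mod 337 = 1.

1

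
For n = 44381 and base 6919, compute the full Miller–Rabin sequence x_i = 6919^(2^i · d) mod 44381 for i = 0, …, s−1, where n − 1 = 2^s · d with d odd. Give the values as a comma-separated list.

27797, 44380

n − 1 = 44380 = 2^2 · 11095, so s = 2 and d = 11095.
x_0 = 6919^11095 mod 44381 = 27797.
x_1 = 27797^2 mod 44381 = 44380.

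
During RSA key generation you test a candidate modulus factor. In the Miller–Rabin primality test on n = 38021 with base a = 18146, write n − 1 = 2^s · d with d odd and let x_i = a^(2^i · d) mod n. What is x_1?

n − 1 = 38020 = 2^2 · 9505, so s = 2 and d = 9505.
x_0 = 18146^9505 mod 38021 = 9268.
x_1 = 9268^2 mod 38021 = 6385.

6385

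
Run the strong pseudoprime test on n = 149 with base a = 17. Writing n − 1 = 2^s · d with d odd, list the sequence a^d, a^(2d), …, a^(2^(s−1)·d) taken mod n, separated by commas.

1, 1

n − 1 = 148 = 2^2 · 37, so s = 2 and d = 37.
x_0 = 17^37 mod 149 = 1.
x_1 = 1^2 mod 149 = 1.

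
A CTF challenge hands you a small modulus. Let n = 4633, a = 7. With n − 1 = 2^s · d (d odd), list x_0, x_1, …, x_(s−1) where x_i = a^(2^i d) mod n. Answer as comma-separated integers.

1552, 4177, 4084

n − 1 = 4632 = 2^3 · 579, so s = 3 and d = 579.
x_0 = 7^579 mod 4633 = 1552.
x_1 = 1552^2 mod 4633 = 4177.
x_2 = 4177^2 mod 4633 = 4084.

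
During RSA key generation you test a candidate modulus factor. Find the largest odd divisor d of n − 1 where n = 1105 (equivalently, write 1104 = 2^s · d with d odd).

Halving: 1104 → 552 → 276 → 138 → 69; 69 is odd.
So 1104 = 2^4 · 69.

69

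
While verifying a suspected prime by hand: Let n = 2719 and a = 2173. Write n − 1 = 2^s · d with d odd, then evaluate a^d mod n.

2718

n − 1 = 2718 = 2^1 · 1359, so s = 1 and d = 1359.
2173^1359 mod 2719 = 2718.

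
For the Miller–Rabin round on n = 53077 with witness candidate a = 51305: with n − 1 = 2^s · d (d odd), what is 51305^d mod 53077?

n − 1 = 53076 = 2^2 · 13269, so s = 2 and d = 13269.
Repeated squaring mod 53077: 51305^1 ≡ 51305, 51305^2 ≡ 8441, 51305^4 ≡ 21147, 51305^8 ≡ 21884, 51305^16 ≡ 48762, 51305^32 ≡ 42275, 51305^64 ≡ 19958, 51305^128 ≡ 31956, 51305^256 ≡ 37533, 51305^512 ≡ 9432, 51305^1024 ≡ 5572, 51305^2048 ≡ 50216, 51305^4096 ≡ 11463, 51305^8192 ≡ 34794.
13269 = 8192 + 4096 + 512 + 256 + 128 + 64 + 16 + 4 + 1, so 51305^13269 ≡ 34794·11463·9432·37533·31956·19958·48762·21147·51305 ≡ 53076 (mod 53077).

53076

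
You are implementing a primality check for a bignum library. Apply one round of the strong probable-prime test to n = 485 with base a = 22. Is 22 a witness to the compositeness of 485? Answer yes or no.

n − 1 = 484 = 2^2 · 121, so s = 2 and d = 121.
x_0 = 22^121 mod 485 = 22.
x_0 is neither 1 nor 484, so continue squaring.
x_1 = 22^2 mod 485 = 484.
x_1 ≡ −1, so 22 is not a witness.

no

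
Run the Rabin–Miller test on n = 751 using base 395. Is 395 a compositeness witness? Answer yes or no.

no

n − 1 = 750 = 2^1 · 375, so s = 1 and d = 375.
Repeated squaring mod 751: 395^1 ≡ 395, 395^2 ≡ 568, 395^4 ≡ 445, 395^8 ≡ 512, 395^16 ≡ 45, 395^32 ≡ 523, 395^64 ≡ 165, 395^128 ≡ 189, 395^256 ≡ 424.
375 = 256 + 64 + 32 + 16 + 4 + 2 + 1, so 395^375 ≡ 424·165·523·45·445·568·395 ≡ 750 (mod 751).
x_0 = 395^375 mod 751 = 750.
x_0 = 750 ≡ −1, so 395 is not a witness.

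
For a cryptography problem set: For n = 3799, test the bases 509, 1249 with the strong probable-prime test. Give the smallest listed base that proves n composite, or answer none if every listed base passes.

n − 1 = 3798 = 2^1 · 1899, so s = 1 and d = 1899.
Base 509: x_0 = 509^1899 mod 3799 = 1416. x_0 ∉ {1, 3798} and s = 1, so 509 is a Miller–Rabin witness and 3799 is composite.
Base 1249: x_0 = 1249^1899 mod 3799 = 2562. x_0 ∉ {1, 3798} and s = 1, so 1249 is a Miller–Rabin witness and 3799 is composite.
The smallest witness among the given bases is 509.

509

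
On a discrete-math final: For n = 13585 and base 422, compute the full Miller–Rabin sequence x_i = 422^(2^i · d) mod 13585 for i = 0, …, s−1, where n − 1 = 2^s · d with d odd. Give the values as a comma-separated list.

n − 1 = 13584 = 2^4 · 849, so s = 4 and d = 849.
x_0 = 422^849 mod 13585 = 4282.
x_1 = 4282^2 mod 13585 = 9359.
x_2 = 9359^2 mod 13585 = 8386.
x_3 = 8386^2 mod 13585 = 9036.

4282, 9359, 8386, 9036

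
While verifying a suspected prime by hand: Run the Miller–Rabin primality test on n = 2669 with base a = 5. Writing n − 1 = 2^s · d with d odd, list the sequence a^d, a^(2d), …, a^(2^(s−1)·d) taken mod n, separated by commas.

n − 1 = 2668 = 2^2 · 667, so s = 2 and d = 667.
x_0 = 5^667 mod 2669 = 555.
x_1 = 555^2 mod 2669 = 1090.

555, 1090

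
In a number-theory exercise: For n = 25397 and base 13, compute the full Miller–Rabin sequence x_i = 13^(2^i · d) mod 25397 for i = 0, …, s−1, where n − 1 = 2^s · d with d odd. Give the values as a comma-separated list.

n − 1 = 25396 = 2^2 · 6349, so s = 2 and d = 6349.
x_0 = 13^6349 mod 25397 = 14269.
x_1 = 14269^2 mod 25397 = 22009.

14269, 22009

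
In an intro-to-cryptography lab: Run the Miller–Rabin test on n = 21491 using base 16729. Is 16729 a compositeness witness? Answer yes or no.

n − 1 = 21490 = 2^1 · 10745, so s = 1 and d = 10745.
x_0 = 16729^10745 mod 21491 = 21490.
x_0 = 21490 ≡ −1, so 16729 is not a witness.

no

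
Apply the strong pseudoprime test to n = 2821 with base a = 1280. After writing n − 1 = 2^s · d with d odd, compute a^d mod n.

993

n − 1 = 2820 = 2^2 · 705, so s = 2 and d = 705.
1280^705 mod 2821 = 993.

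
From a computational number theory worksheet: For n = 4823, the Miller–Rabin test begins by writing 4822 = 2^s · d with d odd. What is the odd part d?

2411

Halving: 4822 → 2411; 2411 is odd.
So 4822 = 2^1 · 2411.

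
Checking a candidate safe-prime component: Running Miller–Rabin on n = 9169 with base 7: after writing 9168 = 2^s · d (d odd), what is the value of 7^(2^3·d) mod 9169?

n − 1 = 9168 = 2^4 · 573, so s = 4 and d = 573.
x_0 = 7^573 mod 9169 = 7374.
x_1 = 7374^2 mod 9169 = 3706.
x_2 = 3706^2 mod 9169 = 8443.
x_3 = 8443^2 mod 9169 = 4443.

4443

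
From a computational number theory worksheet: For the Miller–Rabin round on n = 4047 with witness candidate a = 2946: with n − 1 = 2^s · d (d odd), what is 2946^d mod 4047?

1008

n − 1 = 4046 = 2^1 · 2023, so s = 1 and d = 2023.
2946^2023 mod 4047 = 1008.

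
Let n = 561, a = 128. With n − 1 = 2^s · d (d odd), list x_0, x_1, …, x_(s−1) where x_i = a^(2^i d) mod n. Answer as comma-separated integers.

32, 463, 67, 1

n − 1 = 560 = 2^4 · 35, so s = 4 and d = 35.
x_0 = 128^35 mod 561 = 32.
x_1 = 32^2 mod 561 = 463.
x_2 = 463^2 mod 561 = 67.
x_3 = 67^2 mod 561 = 1.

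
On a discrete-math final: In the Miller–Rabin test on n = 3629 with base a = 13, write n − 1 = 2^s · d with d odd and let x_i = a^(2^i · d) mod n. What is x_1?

24

n − 1 = 3628 = 2^2 · 907, so s = 2 and d = 907.
Repeated squaring mod 3629: 13^1 ≡ 13, 13^2 ≡ 169, 13^4 ≡ 3158, 13^8 ≡ 472, 13^16 ≡ 1415, 13^32 ≡ 2646, 13^64 ≡ 975, 13^128 ≡ 3456, 13^256 ≡ 897, 13^512 ≡ 2600.
907 = 512 + 256 + 128 + 8 + 2 + 1, so 13^907 ≡ 2600·897·3456·472·169·13 ≡ 2803 (mod 3629).
x_0 = 2803.
x_1 = 2803^2 mod 3629 = 24.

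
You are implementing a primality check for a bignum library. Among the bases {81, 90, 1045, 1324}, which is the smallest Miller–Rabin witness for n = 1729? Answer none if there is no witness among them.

1045

n − 1 = 1728 = 2^6 · 27, so s = 6 and d = 27.
Base 81: x_0 = 81^27 mod 1729 = 1. x_0 = 1, so 81 is not a witness.
Base 90: x_0 = 90^27 mod 1729 = 1728. x_0 = 1728 ≡ −1, so 90 is not a witness.
Base 1045: x_0 = 1045^27 mod 1729 = 190. x_0 is neither 1 nor 1728, so continue squaring. x_1 = 190^2 mod 1729 = 1520. x_2 = 1520^2 mod 1729 = 456. x_3 = 456^2 mod 1729 = 456. x_4 = 456^2 mod 1729 = 456. x_5 = 456^2 mod 1729 = 456. Reached i = s−1 = 5 without hitting −1: 1045 is a Miller–Rabin witness and 1729 is composite.
Base 1324: x_0 = 1324^27 mod 1729 = 512. x_0 is neither 1 nor 1728, so continue squaring. x_1 = 512^2 mod 1729 = 1065. x_2 = 1065^2 mod 1729 = 1. x_2 = 1 but x_1 ≠ ±1, a nontrivial square root of 1 — 1324 is a witness and 1729 is composite.
The smallest witness among the given bases is 1045.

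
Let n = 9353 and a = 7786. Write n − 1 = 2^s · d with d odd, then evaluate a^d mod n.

n − 1 = 9352 = 2^3 · 1169, so s = 3 and d = 1169.
By repeated squaring, 7786^1169 ≡ 4948 (mod 9353).

4948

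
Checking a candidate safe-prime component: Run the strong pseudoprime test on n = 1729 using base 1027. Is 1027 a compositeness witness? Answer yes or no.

n − 1 = 1728 = 2^6 · 27, so s = 6 and d = 27.
x_0 = 1027^27 mod 1729 = 286.
x_0 is neither 1 nor 1728, so continue squaring.
x_1 = 286^2 mod 1729 = 533.
x_2 = 533^2 mod 1729 = 533.
x_3 = 533^2 mod 1729 = 533.
x_4 = 533^2 mod 1729 = 533.
x_5 = 533^2 mod 1729 = 533.
Reached i = s−1 = 5 without hitting −1: 1027 is a Miller–Rabin witness and 1729 is composite.

yes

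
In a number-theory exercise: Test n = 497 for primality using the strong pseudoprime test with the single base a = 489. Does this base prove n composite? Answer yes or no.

yes

n − 1 = 496 = 2^4 · 31, so s = 4 and d = 31.
x_0 = 489^31 mod 497 = 468.
x_0 is neither 1 nor 496, so continue squaring.
x_1 = 468^2 mod 497 = 344.
x_2 = 344^2 mod 497 = 50.
x_3 = 50^2 mod 497 = 15.
Reached i = s−1 = 3 without hitting −1: 489 is a Miller–Rabin witness and 497 is composite.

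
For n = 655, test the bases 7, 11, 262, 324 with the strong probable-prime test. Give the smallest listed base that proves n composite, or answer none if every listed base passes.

n − 1 = 654 = 2^1 · 327, so s = 1 and d = 327.
Base 7: x_0 = 7^327 mod 655 = 573. x_0 ∉ {1, 654} and s = 1, so 7 is a Miller–Rabin witness and 655 is composite.
Base 11: x_0 = 11^327 mod 655 = 121. x_0 ∉ {1, 654} and s = 1, so 11 is a Miller–Rabin witness and 655 is composite.
Base 262: x_0 = 262^327 mod 655 = 393. x_0 ∉ {1, 654} and s = 1, so 262 is a Miller–Rabin witness and 655 is composite.
Base 324: x_0 = 324^327 mod 655 = 569. x_0 ∉ {1, 654} and s = 1, so 324 is a Miller–Rabin witness and 655 is composite.
The smallest witness among the given bases is 7.

7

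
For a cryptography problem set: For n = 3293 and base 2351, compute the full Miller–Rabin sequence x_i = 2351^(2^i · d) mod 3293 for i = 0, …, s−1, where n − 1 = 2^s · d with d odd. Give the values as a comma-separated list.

n − 1 = 3292 = 2^2 · 823, so s = 2 and d = 823.
x_0 = 2351^823 mod 3293 = 1145.
x_1 = 1145^2 mod 3293 = 411.

1145, 411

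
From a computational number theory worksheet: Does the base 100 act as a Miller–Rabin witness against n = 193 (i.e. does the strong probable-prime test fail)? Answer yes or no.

n − 1 = 192 = 2^6 · 3, so s = 6 and d = 3.
x_0 = 100^3 mod 193 = 67.
x_0 is neither 1 nor 192, so continue squaring.
x_1 = 67^2 mod 193 = 50.
x_2 = 50^2 mod 193 = 184.
x_3 = 184^2 mod 193 = 81.
x_4 = 81^2 mod 193 = 192.
x_4 ≡ −1, so 100 is not a witness.

no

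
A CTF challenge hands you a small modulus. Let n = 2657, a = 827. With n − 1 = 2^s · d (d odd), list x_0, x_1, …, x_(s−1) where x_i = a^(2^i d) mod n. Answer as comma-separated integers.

1680, 666, 2494, 2656, 1

n − 1 = 2656 = 2^5 · 83, so s = 5 and d = 83.
x_0 = 827^83 mod 2657 = 1680.
x_1 = 1680^2 mod 2657 = 666.
x_2 = 666^2 mod 2657 = 2494.
x_3 = 2494^2 mod 2657 = 2656.
x_4 = 2656^2 mod 2657 = 1.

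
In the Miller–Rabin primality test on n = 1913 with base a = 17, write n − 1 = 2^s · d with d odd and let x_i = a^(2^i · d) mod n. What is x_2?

n − 1 = 1912 = 2^3 · 239, so s = 3 and d = 239.
Repeated squaring mod 1913: 17^1 ≡ 17, 17^2 ≡ 289, 17^4 ≡ 1262, 17^8 ≡ 1028, 17^16 ≡ 808, 17^32 ≡ 531, 17^64 ≡ 750, 17^128 ≡ 78.
239 = 128 + 64 + 32 + 8 + 4 + 2 + 1, so 17^239 ≡ 78·750·531·1028·1262·289·17 ≡ 1 (mod 1913).
x_0 = 1.
x_1 = 1^2 mod 1913 = 1.
x_2 = 1^2 mod 1913 = 1.

1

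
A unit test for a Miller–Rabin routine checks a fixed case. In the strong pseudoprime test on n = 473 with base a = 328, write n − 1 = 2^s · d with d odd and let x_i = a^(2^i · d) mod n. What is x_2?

64

n − 1 = 472 = 2^3 · 59, so s = 3 and d = 59.
Repeated squaring mod 473: 328^1 ≡ 328, 328^2 ≡ 213, 328^4 ≡ 434, 328^8 ≡ 102, 328^16 ≡ 471, 328^32 ≡ 4.
59 = 32 + 16 + 8 + 2 + 1, so 328^59 ≡ 4·471·102·213·328 ≡ 247 (mod 473).
x_0 = 247.
x_1 = 247^2 mod 473 = 465.
x_2 = 465^2 mod 473 = 64.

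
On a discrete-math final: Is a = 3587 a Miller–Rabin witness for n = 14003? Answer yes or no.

yes

n − 1 = 14002 = 2^1 · 7001, so s = 1 and d = 7001.
Repeated squaring mod 14003: 3587^1 ≡ 3587, 3587^2 ≡ 11815, 3587^4 ≡ 12321, 3587^8 ≡ 518, 3587^16 ≡ 2267, 3587^32 ≡ 188, 3587^64 ≡ 7338, 3587^128 ≡ 4709, 3587^256 ≡ 7932, 3587^512 ≡ 1145, 3587^1024 ≡ 8746, 3587^2048 ≡ 8130, 3587^4096 ≡ 2740.
7001 = 4096 + 2048 + 512 + 256 + 64 + 16 + 8 + 1, so 3587^7001 ≡ 2740·8130·1145·7932·7338·2267·518·3587 ≡ 13751 (mod 14003).
x_0 = 3587^7001 mod 14003 = 13751.
x_0 ∉ {1, 14002} and s = 1, so 3587 is a Miller–Rabin witness and 14003 is composite.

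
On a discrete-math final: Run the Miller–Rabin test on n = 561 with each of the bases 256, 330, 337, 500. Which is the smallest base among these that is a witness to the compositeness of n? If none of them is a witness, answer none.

n − 1 = 560 = 2^4 · 35, so s = 4 and d = 35.
Base 256: x_0 = 256^35 mod 561 = 1. x_0 = 1, so 256 is not a witness.
Base 330: x_0 = 330^35 mod 561 = 462. x_0 is neither 1 nor 560, so continue squaring. x_1 = 462^2 mod 561 = 264. x_2 = 264^2 mod 561 = 132. x_3 = 132^2 mod 561 = 33. Reached i = s−1 = 3 without hitting −1: 330 is a Miller–Rabin witness and 561 is composite.
Base 337: x_0 = 337^35 mod 561 = 109. x_0 is neither 1 nor 560, so continue squaring. x_1 = 109^2 mod 561 = 100. x_2 = 100^2 mod 561 = 463. x_3 = 463^2 mod 561 = 67. Reached i = s−1 = 3 without hitting −1: 337 is a Miller–Rabin witness and 561 is composite.
Base 500: x_0 = 500^35 mod 561 = 122. x_0 is neither 1 nor 560, so continue squaring. x_1 = 122^2 mod 561 = 298. x_2 = 298^2 mod 561 = 166. x_3 = 166^2 mod 561 = 67. Reached i = s−1 = 3 without hitting −1: 500 is a Miller–Rabin witness and 561 is composite.
The smallest witness among the given bases is 330.

330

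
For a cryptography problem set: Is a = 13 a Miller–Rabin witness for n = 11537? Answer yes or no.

yes

n − 1 = 11536 = 2^4 · 721, so s = 4 and d = 721.
x_0 = 13^721 mod 11537 = 7395.
x_0 is neither 1 nor 11536, so continue squaring.
x_1 = 7395^2 mod 11537 = 645.
x_2 = 645^2 mod 11537 = 693.
x_3 = 693^2 mod 11537 = 7232.
Reached i = s−1 = 3 without hitting −1: 13 is a Miller–Rabin witness and 11537 is composite.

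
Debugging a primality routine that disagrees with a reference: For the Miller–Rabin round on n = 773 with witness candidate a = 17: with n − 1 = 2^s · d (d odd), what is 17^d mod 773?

1

n − 1 = 772 = 2^2 · 193, so s = 2 and d = 193.
17^193 mod 773 = 1.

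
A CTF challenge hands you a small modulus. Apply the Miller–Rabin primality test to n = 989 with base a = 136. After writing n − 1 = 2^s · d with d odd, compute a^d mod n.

566

n − 1 = 988 = 2^2 · 247, so s = 2 and d = 247.
Repeated squaring mod 989: 136^1 ≡ 136, 136^2 ≡ 694, 136^4 ≡ 982, 136^8 ≡ 49, 136^16 ≡ 423, 136^32 ≡ 909, 136^64 ≡ 466, 136^128 ≡ 565.
247 = 128 + 64 + 32 + 16 + 4 + 2 + 1, so 136^247 ≡ 565·466·909·423·982·694·136 ≡ 566 (mod 989).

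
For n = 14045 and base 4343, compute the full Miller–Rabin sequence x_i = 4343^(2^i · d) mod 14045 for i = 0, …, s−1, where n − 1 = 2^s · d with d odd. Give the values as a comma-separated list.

9172, 10079

n − 1 = 14044 = 2^2 · 3511, so s = 2 and d = 3511.
x_0 = 4343^3511 mod 14045 = 9172.
x_1 = 9172^2 mod 14045 = 10079.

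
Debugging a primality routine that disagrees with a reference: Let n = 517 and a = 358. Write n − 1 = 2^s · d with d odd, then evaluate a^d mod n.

n − 1 = 516 = 2^2 · 129, so s = 2 and d = 129.
Repeated squaring mod 517: 358^1 ≡ 358, 358^2 ≡ 465, 358^4 ≡ 119, 358^8 ≡ 202, 358^16 ≡ 478, 358^32 ≡ 487, 358^64 ≡ 383, 358^128 ≡ 378.
129 = 128 + 1, so 358^129 ≡ 378·358 ≡ 387 (mod 517).

387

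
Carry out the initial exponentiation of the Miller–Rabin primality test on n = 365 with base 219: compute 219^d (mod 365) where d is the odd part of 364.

219

n − 1 = 364 = 2^2 · 91, so s = 2 and d = 91.
Repeated squaring mod 365: 219^1 ≡ 219, 219^2 ≡ 146, 219^4 ≡ 146, 219^8 ≡ 146, 219^16 ≡ 146, 219^32 ≡ 146, 219^64 ≡ 146.
91 = 64 + 16 + 8 + 2 + 1, so 219^91 ≡ 146·146·146·146·219 ≡ 219 (mod 365).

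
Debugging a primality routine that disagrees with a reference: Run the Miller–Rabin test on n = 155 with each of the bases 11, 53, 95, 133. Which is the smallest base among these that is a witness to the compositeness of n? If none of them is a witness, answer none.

n − 1 = 154 = 2^1 · 77, so s = 1 and d = 77.
Base 11: x_0 = 11^77 mod 155 = 96. x_0 ∉ {1, 154} and s = 1, so 11 is a Miller–Rabin witness and 155 is composite.
Base 53: x_0 = 53^77 mod 155 = 43. x_0 ∉ {1, 154} and s = 1, so 53 is a Miller–Rabin witness and 155 is composite.
Base 95: x_0 = 95^77 mod 155 = 35. x_0 ∉ {1, 154} and s = 1, so 95 is a Miller–Rabin witness and 155 is composite.
Base 133: x_0 = 133^77 mod 155 = 143. x_0 ∉ {1, 154} and s = 1, so 133 is a Miller–Rabin witness and 155 is composite.
The smallest witness among the given bases is 11.

11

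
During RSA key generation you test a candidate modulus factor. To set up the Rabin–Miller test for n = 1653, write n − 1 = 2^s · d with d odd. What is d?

Halving: 1652 → 826 → 413; 413 is odd.
So 1652 = 2^2 · 413.

413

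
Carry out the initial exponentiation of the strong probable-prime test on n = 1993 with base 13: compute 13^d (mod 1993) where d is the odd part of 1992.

n − 1 = 1992 = 2^3 · 249, so s = 3 and d = 249.
13^249 mod 1993 = 1159.

1159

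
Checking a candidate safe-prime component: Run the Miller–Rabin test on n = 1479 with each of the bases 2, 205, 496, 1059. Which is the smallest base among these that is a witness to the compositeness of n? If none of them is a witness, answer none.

n − 1 = 1478 = 2^1 · 739, so s = 1 and d = 739.
Base 2: x_0 = 2^739 mod 1479 = 569. x_0 ∉ {1, 1478} and s = 1, so 2 is a Miller–Rabin witness and 1479 is composite.
Base 205: x_0 = 205^739 mod 1479 = 511. x_0 ∉ {1, 1478} and s = 1, so 205 is a Miller–Rabin witness and 1479 is composite.
Base 496: x_0 = 496^739 mod 1479 = 1030. x_0 ∉ {1, 1478} and s = 1, so 496 is a Miller–Rabin witness and 1479 is composite.
Base 1059: x_0 = 1059^739 mod 1479 = 108. x_0 ∉ {1, 1478} and s = 1, so 1059 is a Miller–Rabin witness and 1479 is composite.
The smallest witness among the given bases is 2.

2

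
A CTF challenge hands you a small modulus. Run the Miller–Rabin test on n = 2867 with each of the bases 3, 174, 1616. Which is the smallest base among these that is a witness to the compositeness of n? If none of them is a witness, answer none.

n − 1 = 2866 = 2^1 · 1433, so s = 1 and d = 1433.
Base 3: x_0 = 3^1433 mod 2867 = 1247. x_0 ∉ {1, 2866} and s = 1, so 3 is a Miller–Rabin witness and 2867 is composite.
Base 174: x_0 = 174^1433 mod 2867 = 2138. x_0 ∉ {1, 2866} and s = 1, so 174 is a Miller–Rabin witness and 2867 is composite.
Base 1616: x_0 = 1616^1433 mod 2867 = 1275. x_0 ∉ {1, 2866} and s = 1, so 1616 is a Miller–Rabin witness and 2867 is composite.
The smallest witness among the given bases is 3.

3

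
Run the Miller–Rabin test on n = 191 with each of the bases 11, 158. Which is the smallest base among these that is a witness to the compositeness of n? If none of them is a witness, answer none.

none

n − 1 = 190 = 2^1 · 95, so s = 1 and d = 95.
Base 11: x_0 = 11^95 mod 191 = 190. x_0 = 190 ≡ −1, so 11 is not a witness.
Base 158: x_0 = 158^95 mod 191 = 1. x_0 = 1, so 158 is not a witness.
No listed base is a witness for 191.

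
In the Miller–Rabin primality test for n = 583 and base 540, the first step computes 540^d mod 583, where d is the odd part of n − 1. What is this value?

254

n − 1 = 582 = 2^1 · 291, so s = 1 and d = 291.
By repeated squaring, 540^291 ≡ 254 (mod 583).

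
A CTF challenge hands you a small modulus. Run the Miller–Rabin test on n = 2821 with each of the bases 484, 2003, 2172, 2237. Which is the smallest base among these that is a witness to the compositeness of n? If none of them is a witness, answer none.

n − 1 = 2820 = 2^2 · 705, so s = 2 and d = 705.
Base 484: x_0 = 484^705 mod 2821 = 1. x_0 = 1, so 484 is not a witness.
Base 2003: x_0 = 2003^705 mod 2821 = 1. x_0 = 1, so 2003 is not a witness.
Base 2172: x_0 = 2172^705 mod 2821 = 1. x_0 = 1, so 2172 is not a witness.
Base 2237: x_0 = 2237^705 mod 2821 = 1. x_0 = 1, so 2237 is not a witness.
No listed base is a witness for 2821.

none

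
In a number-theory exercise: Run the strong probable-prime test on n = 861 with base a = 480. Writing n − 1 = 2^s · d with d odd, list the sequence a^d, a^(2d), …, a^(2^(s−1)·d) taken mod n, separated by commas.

219, 606

n − 1 = 860 = 2^2 · 215, so s = 2 and d = 215.
x_0 = 480^215 mod 861 = 219.
x_1 = 219^2 mod 861 = 606.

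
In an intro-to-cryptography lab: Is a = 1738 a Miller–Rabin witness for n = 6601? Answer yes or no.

no

n − 1 = 6600 = 2^3 · 825, so s = 3 and d = 825.
x_0 = 1738^825 mod 6601 = 1.
x_0 = 1, so 1738 is not a witness.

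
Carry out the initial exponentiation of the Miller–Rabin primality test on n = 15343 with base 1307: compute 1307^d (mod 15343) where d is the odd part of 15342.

8670

n − 1 = 15342 = 2^1 · 7671, so s = 1 and d = 7671.
Repeated squaring mod 15343: 1307^1 ≡ 1307, 1307^2 ≡ 5176, 1307^4 ≡ 2098, 1307^8 ≡ 13506, 1307^16 ≡ 14452, 1307^32 ≡ 11388, 1307^64 ≡ 7508, 1307^128 ≡ 15225, 1307^256 ≡ 13924, 1307^512 ≡ 3628, 1307^1024 ≡ 13433, 1307^2048 ≡ 11809, 1307^4096 ≡ 15297.
7671 = 4096 + 2048 + 1024 + 256 + 128 + 64 + 32 + 16 + 4 + 2 + 1, so 1307^7671 ≡ 15297·11809·13433·13924·15225·7508·11388·14452·2098·5176·1307 ≡ 8670 (mod 15343).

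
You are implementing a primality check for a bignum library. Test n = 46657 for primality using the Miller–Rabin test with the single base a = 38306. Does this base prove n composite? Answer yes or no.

yes

n − 1 = 46656 = 2^6 · 729, so s = 6 and d = 729.
x_0 = 38306^729 mod 46657 = 4883.
x_0 is neither 1 nor 46656, so continue squaring.
x_1 = 4883^2 mod 46657 = 1962.
x_2 = 1962^2 mod 46657 = 23570.
x_3 = 23570^2 mod 46657 = 1.
x_3 = 1 but x_2 ≠ ±1, a nontrivial square root of 1 — 38306 is a witness and 46657 is composite.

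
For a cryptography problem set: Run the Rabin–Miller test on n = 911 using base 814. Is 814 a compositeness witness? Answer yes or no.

n − 1 = 910 = 2^1 · 455, so s = 1 and d = 455.
Repeated squaring mod 911: 814^1 ≡ 814, 814^2 ≡ 299, 814^4 ≡ 123, 814^8 ≡ 553, 814^16 ≡ 624, 814^32 ≡ 379, 814^64 ≡ 614, 814^128 ≡ 753, 814^256 ≡ 367.
455 = 256 + 128 + 64 + 4 + 2 + 1, so 814^455 ≡ 367·753·614·123·299·814 ≡ 1 (mod 911).
x_0 = 814^455 mod 911 = 1.
x_0 = 1, so 814 is not a witness.

no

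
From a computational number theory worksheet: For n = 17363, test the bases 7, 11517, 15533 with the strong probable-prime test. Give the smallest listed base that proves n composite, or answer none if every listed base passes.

7

n − 1 = 17362 = 2^1 · 8681, so s = 1 and d = 8681.
Base 7: x_0 = 7^8681 mod 17363 = 14147. x_0 ∉ {1, 17362} and s = 1, so 7 is a Miller–Rabin witness and 17363 is composite.
Base 11517: x_0 = 11517^8681 mod 17363 = 14027. x_0 ∉ {1, 17362} and s = 1, so 11517 is a Miller–Rabin witness and 17363 is composite.
Base 15533: x_0 = 15533^8681 mod 17363 = 4670. x_0 ∉ {1, 17362} and s = 1, so 15533 is a Miller–Rabin witness and 17363 is composite.
The smallest witness among the given bases is 7.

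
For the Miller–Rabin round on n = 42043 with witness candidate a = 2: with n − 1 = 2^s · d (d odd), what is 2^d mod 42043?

n − 1 = 42042 = 2^1 · 21021, so s = 1 and d = 21021.
By repeated squaring, 2^21021 ≡ 42042 (mod 42043).

42042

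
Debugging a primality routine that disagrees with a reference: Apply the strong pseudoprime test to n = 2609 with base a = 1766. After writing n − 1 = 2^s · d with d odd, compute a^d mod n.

n − 1 = 2608 = 2^4 · 163, so s = 4 and d = 163.
Repeated squaring mod 2609: 1766^1 ≡ 1766, 1766^2 ≡ 1001, 1766^4 ≡ 145, 1766^8 ≡ 153, 1766^16 ≡ 2537, 1766^32 ≡ 2575, 1766^64 ≡ 1156, 1766^128 ≡ 528.
163 = 128 + 32 + 2 + 1, so 1766^163 ≡ 528·2575·1001·1766 ≡ 1528 (mod 2609).

1528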